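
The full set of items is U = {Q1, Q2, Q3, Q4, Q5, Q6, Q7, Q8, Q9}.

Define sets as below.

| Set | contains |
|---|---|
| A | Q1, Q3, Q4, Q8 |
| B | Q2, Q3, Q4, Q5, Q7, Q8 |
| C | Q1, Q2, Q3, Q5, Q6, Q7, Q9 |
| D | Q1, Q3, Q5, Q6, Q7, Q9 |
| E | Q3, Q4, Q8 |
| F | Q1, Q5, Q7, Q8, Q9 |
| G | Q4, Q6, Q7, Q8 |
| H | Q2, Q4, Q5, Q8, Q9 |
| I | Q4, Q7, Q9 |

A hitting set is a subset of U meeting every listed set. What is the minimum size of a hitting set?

T = {Q4, Q7} meets every set (each contains at least one member of T), and |T| = 2.
No single item lies in every set, so at least 2 are needed and 2 is optimal.

2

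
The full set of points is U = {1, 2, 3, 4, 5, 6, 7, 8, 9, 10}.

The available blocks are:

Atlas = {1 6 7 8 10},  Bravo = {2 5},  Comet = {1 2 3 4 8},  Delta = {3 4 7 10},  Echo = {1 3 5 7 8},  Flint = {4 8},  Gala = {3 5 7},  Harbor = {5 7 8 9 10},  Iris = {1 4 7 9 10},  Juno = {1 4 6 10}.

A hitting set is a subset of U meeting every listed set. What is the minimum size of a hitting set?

Take H = {2, 4, 7}. Each listed block contains at least one of these, so H is a hitting set of size 3.
No choice of 2 points meets every block, so 3 is the minimum.

3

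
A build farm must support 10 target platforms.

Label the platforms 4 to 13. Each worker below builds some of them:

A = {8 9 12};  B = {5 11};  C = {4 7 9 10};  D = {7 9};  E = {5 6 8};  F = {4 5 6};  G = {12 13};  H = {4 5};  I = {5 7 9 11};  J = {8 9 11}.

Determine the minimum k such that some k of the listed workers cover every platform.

4

Take {C, F, G, J}. Their union is {4, 5, 6, 7, 8, 9, 10, 11, 12, 13}, which is all 10 platforms.
No 3 of the 10 workers cover everything (all 120 combinations miss at least one platform), so 4 is optimal.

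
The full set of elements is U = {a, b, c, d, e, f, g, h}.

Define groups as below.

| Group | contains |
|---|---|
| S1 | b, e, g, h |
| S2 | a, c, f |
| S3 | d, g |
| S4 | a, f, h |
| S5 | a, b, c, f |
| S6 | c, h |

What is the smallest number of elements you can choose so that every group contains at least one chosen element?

The 3 elements {c, g, h} hit every group.
No choice of 2 elements meets every group, so 3 is the minimum.

3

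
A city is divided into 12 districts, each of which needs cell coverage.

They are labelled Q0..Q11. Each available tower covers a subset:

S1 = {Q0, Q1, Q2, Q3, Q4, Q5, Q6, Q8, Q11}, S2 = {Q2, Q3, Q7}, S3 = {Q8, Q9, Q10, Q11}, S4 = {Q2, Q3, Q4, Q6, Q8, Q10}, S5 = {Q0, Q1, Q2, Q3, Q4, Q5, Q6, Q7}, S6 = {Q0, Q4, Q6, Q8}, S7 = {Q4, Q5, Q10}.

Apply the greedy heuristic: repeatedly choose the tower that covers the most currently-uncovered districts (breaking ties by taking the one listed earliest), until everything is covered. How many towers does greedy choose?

Greedy: pick S1 (covers 9 new) → pick S3 (covers 2 new) → pick S2 (covers 1 new). Total picks: 3.
(The true minimum cover uses only 2 towers, so greedy is not optimal here.)

3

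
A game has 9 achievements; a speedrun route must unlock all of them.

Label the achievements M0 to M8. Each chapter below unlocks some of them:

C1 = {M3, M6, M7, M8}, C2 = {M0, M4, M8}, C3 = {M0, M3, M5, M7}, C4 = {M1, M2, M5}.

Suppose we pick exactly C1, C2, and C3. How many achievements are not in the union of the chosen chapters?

Union of C1, C2, C3 = {M0, M3, M4, M5, M6, M7, M8}.
Not covered: M1, M2 — 2 achievements.

2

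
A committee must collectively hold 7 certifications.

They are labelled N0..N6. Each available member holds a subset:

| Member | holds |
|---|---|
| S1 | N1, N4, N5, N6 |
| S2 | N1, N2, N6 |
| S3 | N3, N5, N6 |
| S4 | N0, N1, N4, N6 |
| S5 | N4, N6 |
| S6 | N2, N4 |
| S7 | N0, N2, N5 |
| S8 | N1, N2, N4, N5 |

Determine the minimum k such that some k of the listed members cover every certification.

S3 and S7 and S8 together: S3 ∪ S7 ∪ S8 = {N0, N1, N2, N3, N4, N5, N6} — every certification is covered.
Only S3 contains N3, so S3 is forced; the remaining 4 certifications need at least 2 more members (each remaining member adds at most 3) — so at least 3 members are needed, and 3 is optimal.

3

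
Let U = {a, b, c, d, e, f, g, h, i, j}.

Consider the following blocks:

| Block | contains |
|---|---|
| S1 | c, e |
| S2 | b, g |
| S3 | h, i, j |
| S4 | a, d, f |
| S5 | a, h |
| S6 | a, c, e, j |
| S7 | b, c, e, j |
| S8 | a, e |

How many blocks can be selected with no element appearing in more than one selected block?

4

S1, S2, S3, S4 are pairwise disjoint (S1={c,e}; S2={b,g}; S3={h,i,j}; S4={a,d,f}).
Every remaining block overlaps one of these, and no 5 of the listed blocks are pairwise disjoint, so 4 is the maximum.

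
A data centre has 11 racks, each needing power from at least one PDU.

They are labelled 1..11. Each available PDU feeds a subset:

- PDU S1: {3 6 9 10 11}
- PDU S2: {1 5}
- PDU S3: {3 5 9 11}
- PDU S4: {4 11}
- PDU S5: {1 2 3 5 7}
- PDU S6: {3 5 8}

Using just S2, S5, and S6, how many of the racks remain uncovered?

Union of S2, S5, S6 = {1, 2, 3, 5, 7, 8}.
Not covered: 4, 6, 9, 10, 11 — 5 racks.

5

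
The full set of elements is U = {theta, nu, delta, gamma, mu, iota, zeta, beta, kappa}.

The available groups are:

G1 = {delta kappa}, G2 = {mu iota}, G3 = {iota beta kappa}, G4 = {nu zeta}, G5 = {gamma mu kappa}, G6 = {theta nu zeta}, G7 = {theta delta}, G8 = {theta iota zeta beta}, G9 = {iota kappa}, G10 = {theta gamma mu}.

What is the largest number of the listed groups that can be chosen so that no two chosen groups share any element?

G3, G4, G10 are pairwise disjoint (G3={iota,beta,kappa}; G4={nu,zeta}; G10={theta,gamma,mu}).
Every remaining group overlaps one of these, and no 4 of the listed groups are pairwise disjoint, so 3 is the maximum.

3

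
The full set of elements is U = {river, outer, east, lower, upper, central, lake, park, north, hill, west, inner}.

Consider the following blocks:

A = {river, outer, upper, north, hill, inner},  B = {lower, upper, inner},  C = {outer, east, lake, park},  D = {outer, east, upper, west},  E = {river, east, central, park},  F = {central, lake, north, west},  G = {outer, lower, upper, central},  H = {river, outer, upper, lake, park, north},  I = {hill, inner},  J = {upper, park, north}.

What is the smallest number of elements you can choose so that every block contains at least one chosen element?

4

Take T = {upper, central, park, inner}. Each listed block contains at least one of these, so T is a hitting set of size 4.
No choice of 3 elements meets every block, so 4 is the minimum.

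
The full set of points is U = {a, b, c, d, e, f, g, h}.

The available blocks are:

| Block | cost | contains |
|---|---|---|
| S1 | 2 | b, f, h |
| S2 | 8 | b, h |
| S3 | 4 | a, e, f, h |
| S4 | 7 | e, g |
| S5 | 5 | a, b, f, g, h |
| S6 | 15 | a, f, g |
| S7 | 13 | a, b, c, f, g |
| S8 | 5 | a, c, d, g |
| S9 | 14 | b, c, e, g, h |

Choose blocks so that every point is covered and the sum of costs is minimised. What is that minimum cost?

S1, S3, S8 together cover every point (S1 ∪ S3 ∪ S8 = {a, b, c, d, e, f, g, h}); total cost 2 + 4 + 5 = 11.
No covering selection has total cost below 11.

11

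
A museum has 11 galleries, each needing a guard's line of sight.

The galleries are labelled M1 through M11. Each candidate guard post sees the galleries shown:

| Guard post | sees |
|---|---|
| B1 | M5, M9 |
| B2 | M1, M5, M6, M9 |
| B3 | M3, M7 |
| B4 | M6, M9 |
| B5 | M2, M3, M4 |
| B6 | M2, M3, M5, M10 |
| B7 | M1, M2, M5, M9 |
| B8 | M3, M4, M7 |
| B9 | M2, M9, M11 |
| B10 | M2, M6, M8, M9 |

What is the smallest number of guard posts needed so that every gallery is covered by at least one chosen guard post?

B6 and B7 and B8 and B9 and B10 together: B6 ∪ B7 ∪ B8 ∪ B9 ∪ B10 = {M1, M2, M3, M4, M5, M6, M7, M8, M9, M10, M11} — every gallery is covered.
No 4 of the 10 guard posts cover everything (all 210 combinations miss at least one gallery), so 5 is optimal.

5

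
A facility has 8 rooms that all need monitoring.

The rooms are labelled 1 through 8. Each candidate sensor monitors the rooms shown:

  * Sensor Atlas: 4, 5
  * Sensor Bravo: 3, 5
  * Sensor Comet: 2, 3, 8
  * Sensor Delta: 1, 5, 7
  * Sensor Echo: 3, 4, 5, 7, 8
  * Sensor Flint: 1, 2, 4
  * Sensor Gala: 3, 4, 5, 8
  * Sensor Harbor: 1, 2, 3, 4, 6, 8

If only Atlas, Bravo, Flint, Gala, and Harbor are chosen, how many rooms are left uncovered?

1

Union of Atlas, Bravo, Flint, Gala, Harbor = {1, 2, 3, 4, 5, 6, 8}.
Not covered: 7 — 1 room.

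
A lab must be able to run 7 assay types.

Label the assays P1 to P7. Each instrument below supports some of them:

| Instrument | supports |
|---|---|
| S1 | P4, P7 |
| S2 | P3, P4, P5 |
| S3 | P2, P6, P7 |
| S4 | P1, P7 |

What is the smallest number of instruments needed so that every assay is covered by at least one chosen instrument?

3

Take {S2, S3, S4}. Their union is {P1, P2, P3, P4, P5, P6, P7}, which is all 7 assays.
Each instrument has at most 3 assays, and 2·3 = 6 < 7 — so at least 3 instruments are needed, and 3 is optimal.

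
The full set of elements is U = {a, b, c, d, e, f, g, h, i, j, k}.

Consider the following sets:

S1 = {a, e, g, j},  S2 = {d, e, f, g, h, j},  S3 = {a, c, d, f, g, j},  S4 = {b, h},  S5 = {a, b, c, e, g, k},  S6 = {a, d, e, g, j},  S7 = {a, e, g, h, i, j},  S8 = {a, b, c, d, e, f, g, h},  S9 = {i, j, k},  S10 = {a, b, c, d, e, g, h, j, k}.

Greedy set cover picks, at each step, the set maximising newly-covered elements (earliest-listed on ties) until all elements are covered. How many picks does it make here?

3

Greedy: pick S10 (covers 9 new) → pick S2 (covers 1 new) → pick S7 (covers 1 new). Total picks: 3.
(The true minimum cover uses only 2 sets, so greedy is not optimal here.)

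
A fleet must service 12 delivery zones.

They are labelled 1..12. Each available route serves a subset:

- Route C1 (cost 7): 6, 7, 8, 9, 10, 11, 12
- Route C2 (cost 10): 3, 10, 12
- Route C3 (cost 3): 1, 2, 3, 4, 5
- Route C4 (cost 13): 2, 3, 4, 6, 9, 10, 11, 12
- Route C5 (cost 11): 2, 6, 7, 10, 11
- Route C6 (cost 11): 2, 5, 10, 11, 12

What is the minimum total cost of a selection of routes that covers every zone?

C1, C3 together cover every zone (C1 ∪ C3 = {1, 2, 3, 4, 5, 6, 7, 8, 9, 10, 11, 12}); total cost 7 + 3 = 10.
No covering selection has total cost below 10.

10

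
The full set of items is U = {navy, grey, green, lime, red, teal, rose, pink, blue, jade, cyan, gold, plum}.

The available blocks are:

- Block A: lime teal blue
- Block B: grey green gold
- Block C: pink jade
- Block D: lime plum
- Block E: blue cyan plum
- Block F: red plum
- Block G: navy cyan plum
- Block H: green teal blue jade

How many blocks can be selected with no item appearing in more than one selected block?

A, B, C, F are pairwise disjoint (A={lime,teal,blue}; B={grey,green,gold}; C={pink,jade}; F={red,plum}).
Every remaining block overlaps one of these, and no 5 of the listed blocks are pairwise disjoint, so 4 is the maximum.

4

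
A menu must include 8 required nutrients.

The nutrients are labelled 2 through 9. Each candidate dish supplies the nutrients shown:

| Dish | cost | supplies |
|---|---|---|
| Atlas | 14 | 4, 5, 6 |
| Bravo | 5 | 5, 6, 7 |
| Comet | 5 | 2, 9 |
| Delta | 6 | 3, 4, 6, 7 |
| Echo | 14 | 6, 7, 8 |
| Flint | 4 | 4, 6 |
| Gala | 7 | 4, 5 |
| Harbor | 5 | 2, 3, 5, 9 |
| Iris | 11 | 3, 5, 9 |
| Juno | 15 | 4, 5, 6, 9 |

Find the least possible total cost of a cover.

Echo, Flint, Harbor together cover every nutrient (Echo ∪ Flint ∪ Harbor = {2, 3, 4, 5, 6, 7, 8, 9}); total cost 14 + 4 + 5 = 23.
The greedy pick Harbor, Delta, Echo costs 25; no covering selection beats 23.

23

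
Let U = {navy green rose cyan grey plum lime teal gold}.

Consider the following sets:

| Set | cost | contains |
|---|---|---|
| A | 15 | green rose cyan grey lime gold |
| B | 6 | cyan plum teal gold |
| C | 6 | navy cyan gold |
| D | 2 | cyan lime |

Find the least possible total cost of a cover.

27

A, B, C together cover every point (A ∪ B ∪ C = {navy, green, rose, cyan, grey, plum, lime, teal, gold}); total cost 15 + 6 + 6 = 27.
The greedy pick D, B, A, C costs 29; no covering selection beats 27.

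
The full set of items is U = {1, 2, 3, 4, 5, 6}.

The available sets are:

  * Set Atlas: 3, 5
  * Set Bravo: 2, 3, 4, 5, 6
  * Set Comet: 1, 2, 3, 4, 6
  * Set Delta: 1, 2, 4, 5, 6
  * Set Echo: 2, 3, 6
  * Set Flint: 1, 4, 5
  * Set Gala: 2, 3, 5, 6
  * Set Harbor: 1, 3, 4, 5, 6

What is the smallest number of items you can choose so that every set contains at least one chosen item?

Take H = {3, 4}. Each listed set contains at least one of these, so H is a hitting set of size 2.
The sets Echo, Flint are pairwise disjoint, so any hitting set needs a separate item for each — at least 2. Hence 2 is optimal.

2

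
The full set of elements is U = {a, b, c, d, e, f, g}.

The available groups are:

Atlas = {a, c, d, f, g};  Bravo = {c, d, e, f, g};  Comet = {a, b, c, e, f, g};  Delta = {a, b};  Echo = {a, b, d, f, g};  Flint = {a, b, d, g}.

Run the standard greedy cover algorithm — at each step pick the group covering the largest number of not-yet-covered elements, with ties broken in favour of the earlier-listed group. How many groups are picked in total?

2

Greedy: pick Comet (covers 6 new) → pick Atlas (covers 1 new). Total picks: 2.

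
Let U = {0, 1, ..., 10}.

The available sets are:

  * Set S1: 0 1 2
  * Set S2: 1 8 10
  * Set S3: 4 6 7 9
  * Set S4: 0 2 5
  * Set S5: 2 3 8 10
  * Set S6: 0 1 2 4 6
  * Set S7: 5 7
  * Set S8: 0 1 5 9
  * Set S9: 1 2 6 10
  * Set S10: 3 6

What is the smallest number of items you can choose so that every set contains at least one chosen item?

Take H = {2, 5, 6, 8}. Each listed set contains at least one of these, so H is a hitting set of size 4.
No choice of 3 items meets every set, so 4 is the minimum.

4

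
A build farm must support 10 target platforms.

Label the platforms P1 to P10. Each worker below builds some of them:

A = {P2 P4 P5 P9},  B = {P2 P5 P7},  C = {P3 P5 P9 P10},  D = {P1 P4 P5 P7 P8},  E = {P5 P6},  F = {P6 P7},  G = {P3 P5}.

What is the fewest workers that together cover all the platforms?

4

Take {A, C, D, E}. Their union is {P1, P2, P3, P4, P5, P6, P7, P8, P9, P10}, which is all 10 platforms.
No 3 of the 7 workers cover everything (all 35 combinations miss at least one platform), so 4 is optimal.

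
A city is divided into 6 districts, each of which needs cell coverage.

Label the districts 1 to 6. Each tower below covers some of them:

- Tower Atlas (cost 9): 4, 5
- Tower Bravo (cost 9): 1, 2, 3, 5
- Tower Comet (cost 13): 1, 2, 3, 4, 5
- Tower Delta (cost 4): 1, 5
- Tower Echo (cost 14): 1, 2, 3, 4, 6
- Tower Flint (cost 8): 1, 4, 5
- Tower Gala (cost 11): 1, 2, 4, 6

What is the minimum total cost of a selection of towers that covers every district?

18

Delta, Echo together cover every district (Delta ∪ Echo = {1, 2, 3, 4, 5, 6}); total cost 4 + 14 = 18.
No covering selection has total cost below 18.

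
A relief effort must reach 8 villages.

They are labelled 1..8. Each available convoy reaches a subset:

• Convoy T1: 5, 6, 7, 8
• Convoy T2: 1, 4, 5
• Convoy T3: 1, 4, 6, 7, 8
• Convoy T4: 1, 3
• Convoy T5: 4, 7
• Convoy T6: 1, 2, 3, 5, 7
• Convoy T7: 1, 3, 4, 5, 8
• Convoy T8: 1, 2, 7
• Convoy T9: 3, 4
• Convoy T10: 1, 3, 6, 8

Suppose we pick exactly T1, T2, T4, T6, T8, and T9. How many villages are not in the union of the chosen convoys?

Union of T1, T2, T4, T6, T8, T9 = {1, 2, 3, 4, 5, 6, 7, 8} — that's every village, so 0 are uncovered.

0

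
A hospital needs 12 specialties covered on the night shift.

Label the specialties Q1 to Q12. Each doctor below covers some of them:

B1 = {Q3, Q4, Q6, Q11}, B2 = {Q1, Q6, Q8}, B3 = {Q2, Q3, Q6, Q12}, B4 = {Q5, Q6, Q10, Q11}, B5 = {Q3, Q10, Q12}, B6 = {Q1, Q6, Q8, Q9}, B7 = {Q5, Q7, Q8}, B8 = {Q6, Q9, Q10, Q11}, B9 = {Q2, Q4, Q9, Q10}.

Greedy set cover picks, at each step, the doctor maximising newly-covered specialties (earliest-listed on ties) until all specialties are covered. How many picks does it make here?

Greedy: pick B1 (covers 4 new) → pick B6 (covers 3 new) → pick B3 (covers 2 new) → pick B4 (covers 2 new) → pick B7 (covers 1 new). Total picks: 5.

5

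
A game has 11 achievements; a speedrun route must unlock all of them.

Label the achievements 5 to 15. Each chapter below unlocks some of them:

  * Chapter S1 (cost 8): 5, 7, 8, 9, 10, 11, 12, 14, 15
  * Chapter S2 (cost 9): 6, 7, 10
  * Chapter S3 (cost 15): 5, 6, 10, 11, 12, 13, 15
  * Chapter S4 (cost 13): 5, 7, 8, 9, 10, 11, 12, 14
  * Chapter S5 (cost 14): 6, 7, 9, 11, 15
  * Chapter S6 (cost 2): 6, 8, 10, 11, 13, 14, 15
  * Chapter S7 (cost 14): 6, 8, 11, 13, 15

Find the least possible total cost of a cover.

S1, S6 together cover every achievement (S1 ∪ S6 = {5, 6, 7, 8, 9, 10, 11, 12, 13, 14, 15}); total cost 8 + 2 = 10.
No covering selection has total cost below 10.

10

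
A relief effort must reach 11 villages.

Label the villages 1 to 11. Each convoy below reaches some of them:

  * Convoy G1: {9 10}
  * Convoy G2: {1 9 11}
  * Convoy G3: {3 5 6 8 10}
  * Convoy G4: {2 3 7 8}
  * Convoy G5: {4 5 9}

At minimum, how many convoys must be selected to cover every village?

4

Take {G2, G3, G4, G5}. Their union is {1, 2, 3, 4, 5, 6, 7, 8, 9, 10, 11}, which is all 11 villages.
Only G4 contains 2, so G4 is forced; the remaining 7 villages need at least 3 more convoys (each remaining convoy adds at most 3) — so at least 4 convoys are needed, and 4 is optimal.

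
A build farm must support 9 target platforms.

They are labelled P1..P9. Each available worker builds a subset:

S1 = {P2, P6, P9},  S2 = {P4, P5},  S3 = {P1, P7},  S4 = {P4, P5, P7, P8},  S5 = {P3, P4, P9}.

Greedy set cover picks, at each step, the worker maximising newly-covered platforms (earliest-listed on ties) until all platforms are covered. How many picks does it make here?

Greedy: pick S4 (covers 4 new) → pick S1 (covers 3 new) → pick S3 (covers 1 new) → pick S5 (covers 1 new). Total picks: 4.

4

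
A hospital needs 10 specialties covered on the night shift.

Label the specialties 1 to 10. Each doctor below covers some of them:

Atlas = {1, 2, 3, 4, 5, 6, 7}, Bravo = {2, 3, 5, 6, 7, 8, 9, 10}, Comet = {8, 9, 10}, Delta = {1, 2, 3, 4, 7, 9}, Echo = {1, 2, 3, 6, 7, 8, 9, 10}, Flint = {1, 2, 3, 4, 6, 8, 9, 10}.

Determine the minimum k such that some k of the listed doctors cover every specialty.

Atlas and Echo together: Atlas ∪ Echo = {1, 2, 3, 4, 5, 6, 7, 8, 9, 10} — every specialty is covered.
No single doctor has all 10 specialties (the largest, Bravo, has 8), so 2 is optimal.

2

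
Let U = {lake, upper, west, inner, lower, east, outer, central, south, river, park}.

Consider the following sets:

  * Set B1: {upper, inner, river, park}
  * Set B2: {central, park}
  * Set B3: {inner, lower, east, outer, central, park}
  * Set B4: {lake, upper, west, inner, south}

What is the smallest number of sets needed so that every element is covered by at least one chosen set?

3

Take {B1, B3, B4}. Their union is {lake, upper, west, inner, lower, east, outer, central, south, river, park}, which is all 11 elements.
Only B4 contains lake, so B4 is forced; the remaining 6 elements need at least 2 more sets (each remaining set adds at most 5) — so at least 3 sets are needed, and 3 is optimal.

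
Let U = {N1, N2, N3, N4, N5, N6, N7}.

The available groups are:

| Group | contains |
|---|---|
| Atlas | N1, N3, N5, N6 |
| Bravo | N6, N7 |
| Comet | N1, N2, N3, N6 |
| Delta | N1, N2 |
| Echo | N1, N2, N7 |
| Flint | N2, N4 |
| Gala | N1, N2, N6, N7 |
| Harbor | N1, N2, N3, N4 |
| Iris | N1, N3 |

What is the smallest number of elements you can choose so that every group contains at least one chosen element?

3

Take H = {N1, N4, N6}. Each listed group contains at least one of these, so H is a hitting set of size 3.
The groups Bravo, Flint, Iris are pairwise disjoint, so any hitting set needs a separate element for each — at least 3. Hence 3 is optimal.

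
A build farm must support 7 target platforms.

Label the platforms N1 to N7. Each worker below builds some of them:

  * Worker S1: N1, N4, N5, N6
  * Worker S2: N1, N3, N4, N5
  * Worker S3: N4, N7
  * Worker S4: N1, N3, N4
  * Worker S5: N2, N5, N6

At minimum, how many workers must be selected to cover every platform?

3

S2 and S3 and S5 together: S2 ∪ S3 ∪ S5 = {N1, N2, N3, N4, N5, N6, N7} — every platform is covered.
Only S5 contains N2, so S5 is forced; the remaining 4 platforms need at least 2 more workers (each remaining worker adds at most 3) — so at least 3 workers are needed, and 3 is optimal.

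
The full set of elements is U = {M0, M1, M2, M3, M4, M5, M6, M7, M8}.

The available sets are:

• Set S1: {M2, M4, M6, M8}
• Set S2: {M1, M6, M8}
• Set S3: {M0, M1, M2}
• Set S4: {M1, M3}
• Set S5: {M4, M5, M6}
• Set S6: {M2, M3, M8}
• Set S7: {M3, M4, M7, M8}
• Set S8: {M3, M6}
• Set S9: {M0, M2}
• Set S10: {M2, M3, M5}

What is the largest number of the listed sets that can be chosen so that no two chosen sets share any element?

3

S4, S5, S9 are pairwise disjoint (S4={M1,M3}; S5={M4,M5,M6}; S9={M0,M2}).
Every remaining set overlaps one of these, and no 4 of the listed sets are pairwise disjoint, so 3 is the maximum.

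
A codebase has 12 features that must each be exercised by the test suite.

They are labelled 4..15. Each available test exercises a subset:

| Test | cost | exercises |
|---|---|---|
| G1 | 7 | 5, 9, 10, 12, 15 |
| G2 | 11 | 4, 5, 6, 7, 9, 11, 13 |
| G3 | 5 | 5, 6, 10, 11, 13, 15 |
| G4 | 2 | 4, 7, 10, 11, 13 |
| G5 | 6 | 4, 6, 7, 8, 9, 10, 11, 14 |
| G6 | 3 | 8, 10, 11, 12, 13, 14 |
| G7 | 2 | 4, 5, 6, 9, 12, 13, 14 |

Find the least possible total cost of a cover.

G3, G4, G6, G7 together cover every feature (G3 ∪ G4 ∪ G6 ∪ G7 = {4, 5, 6, 7, 8, 9, 10, 11, 12, 13, 14, 15}); total cost 5 + 2 + 3 + 2 = 12.
No covering selection has total cost below 12.

12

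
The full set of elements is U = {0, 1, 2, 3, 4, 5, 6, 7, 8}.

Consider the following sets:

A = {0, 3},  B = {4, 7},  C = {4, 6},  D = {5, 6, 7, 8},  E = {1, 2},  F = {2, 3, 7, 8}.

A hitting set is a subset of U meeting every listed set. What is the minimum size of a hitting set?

The 4 elements {1, 3, 4, 8} hit every set.
No choice of 3 elements meets every set, so 4 is the minimum.

4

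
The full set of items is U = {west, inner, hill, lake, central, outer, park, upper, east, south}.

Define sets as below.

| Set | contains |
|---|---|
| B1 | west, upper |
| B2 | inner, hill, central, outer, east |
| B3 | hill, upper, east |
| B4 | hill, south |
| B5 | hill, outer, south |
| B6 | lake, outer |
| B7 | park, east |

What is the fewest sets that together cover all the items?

5

B1, B2, B5, B6, and B7 cover everything between them: the union {west, inner, hill, lake, central, outer, park, upper, east, south} is all of U.
No 4 of the 7 sets cover everything (all 35 combinations miss at least one item), so 5 is optimal.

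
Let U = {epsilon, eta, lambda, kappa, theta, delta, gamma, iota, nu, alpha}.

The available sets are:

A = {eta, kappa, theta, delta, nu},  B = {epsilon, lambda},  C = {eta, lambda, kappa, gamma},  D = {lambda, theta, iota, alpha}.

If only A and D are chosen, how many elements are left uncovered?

Union of A, D = {eta, lambda, kappa, theta, delta, iota, nu, alpha}.
Not covered: epsilon, gamma — 2 elements.

2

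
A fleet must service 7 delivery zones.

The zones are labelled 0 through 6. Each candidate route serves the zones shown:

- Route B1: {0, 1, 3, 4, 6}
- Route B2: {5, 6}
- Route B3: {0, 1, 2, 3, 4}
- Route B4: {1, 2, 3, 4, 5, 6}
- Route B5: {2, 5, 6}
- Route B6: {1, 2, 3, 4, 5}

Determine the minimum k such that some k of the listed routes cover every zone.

2

Take {B3, B4}. Their union is {0, 1, 2, 3, 4, 5, 6}, which is all 7 zones.
No single route has all 7 zones (the largest, B4, has 6), so 2 is optimal.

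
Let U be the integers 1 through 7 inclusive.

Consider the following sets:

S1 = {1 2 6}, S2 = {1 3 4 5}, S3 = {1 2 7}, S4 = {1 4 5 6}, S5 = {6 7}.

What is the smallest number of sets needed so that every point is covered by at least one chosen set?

3

S1 and S2 and S5 together: S1 ∪ S2 ∪ S5 = {1, 2, 3, 4, 5, 6, 7} — every point is covered.
Only S2 contains 3, so S2 is forced; the remaining 3 points need at least 2 more sets (each remaining set adds at most 2) — so at least 3 sets are needed, and 3 is optimal.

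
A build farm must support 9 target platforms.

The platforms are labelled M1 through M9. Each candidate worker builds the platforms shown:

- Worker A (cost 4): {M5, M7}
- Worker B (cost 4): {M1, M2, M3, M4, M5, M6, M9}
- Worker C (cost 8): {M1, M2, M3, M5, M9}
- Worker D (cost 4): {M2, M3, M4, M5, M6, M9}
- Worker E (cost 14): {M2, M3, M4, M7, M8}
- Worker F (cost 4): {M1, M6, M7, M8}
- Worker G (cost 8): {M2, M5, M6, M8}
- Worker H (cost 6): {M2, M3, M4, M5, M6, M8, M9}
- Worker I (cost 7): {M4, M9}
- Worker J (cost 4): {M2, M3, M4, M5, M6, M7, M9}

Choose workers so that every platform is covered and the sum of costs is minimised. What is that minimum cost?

D, F together cover every platform (D ∪ F = {M1, M2, M3, M4, M5, M6, M7, M8, M9}); total cost 4 + 4 = 8.
No covering selection has total cost below 8.

8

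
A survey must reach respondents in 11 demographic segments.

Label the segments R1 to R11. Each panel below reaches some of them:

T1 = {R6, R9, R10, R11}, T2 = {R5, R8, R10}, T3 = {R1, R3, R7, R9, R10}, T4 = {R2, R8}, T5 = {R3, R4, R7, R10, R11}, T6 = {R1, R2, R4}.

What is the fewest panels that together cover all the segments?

Take {T1, T2, T3, T6}. Their union is {R1, R2, R3, R4, R5, R6, R7, R8, R9, R10, R11}, which is all 11 segments.
Only T1 contains R6, so T1 is forced; the remaining 7 segments need at least 3 more panels (each remaining panel adds at most 3) — so at least 4 panels are needed, and 4 is optimal.

4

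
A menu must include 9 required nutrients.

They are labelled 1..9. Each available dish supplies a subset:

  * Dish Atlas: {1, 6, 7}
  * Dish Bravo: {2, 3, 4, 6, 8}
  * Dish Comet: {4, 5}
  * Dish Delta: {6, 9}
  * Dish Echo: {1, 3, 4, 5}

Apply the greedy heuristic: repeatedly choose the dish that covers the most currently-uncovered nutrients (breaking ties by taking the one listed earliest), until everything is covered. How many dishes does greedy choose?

Greedy: pick Bravo (covers 5 new) → pick Atlas (covers 2 new) → pick Comet (covers 1 new) → pick Delta (covers 1 new). Total picks: 4.

4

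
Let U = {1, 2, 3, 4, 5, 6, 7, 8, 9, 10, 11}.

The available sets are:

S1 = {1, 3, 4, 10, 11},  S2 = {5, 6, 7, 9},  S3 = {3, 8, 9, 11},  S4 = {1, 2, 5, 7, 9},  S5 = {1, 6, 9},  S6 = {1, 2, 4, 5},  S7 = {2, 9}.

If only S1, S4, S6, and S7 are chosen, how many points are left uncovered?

2

Union of S1, S4, S6, S7 = {1, 2, 3, 4, 5, 7, 9, 10, 11}.
Not covered: 6, 8 — 2 points.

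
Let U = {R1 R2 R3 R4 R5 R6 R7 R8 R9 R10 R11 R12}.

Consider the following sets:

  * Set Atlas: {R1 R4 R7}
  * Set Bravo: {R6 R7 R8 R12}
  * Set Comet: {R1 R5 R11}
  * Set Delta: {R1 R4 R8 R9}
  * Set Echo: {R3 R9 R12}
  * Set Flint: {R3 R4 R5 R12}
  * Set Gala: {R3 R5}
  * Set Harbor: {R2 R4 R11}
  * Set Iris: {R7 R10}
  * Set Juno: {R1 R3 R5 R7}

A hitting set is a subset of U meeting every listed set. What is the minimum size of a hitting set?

4

Take H = {R3, R7, R9, R11}. Each listed set contains at least one of these, so H is a hitting set of size 4.
No choice of 3 points meets every set, so 4 is the minimum.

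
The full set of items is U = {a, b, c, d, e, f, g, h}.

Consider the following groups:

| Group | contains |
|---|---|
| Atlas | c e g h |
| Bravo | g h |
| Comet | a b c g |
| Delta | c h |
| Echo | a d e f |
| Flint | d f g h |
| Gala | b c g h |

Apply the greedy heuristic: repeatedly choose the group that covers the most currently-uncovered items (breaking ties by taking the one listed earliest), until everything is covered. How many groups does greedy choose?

3

Greedy: pick Atlas (covers 4 new) → pick Echo (covers 3 new) → pick Comet (covers 1 new). Total picks: 3.
(The true minimum cover uses only 2 groups, so greedy is not optimal here.)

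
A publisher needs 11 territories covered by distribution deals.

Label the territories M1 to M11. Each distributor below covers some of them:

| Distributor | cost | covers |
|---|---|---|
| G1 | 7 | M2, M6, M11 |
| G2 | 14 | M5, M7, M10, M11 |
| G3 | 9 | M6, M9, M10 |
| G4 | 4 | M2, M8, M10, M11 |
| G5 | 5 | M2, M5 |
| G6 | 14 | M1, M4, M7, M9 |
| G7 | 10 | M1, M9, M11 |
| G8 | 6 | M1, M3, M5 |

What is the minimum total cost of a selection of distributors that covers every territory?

31

G1, G4, G6, G8 together cover every territory (G1 ∪ G4 ∪ G6 ∪ G8 = {M1, M2, M3, M4, M5, M6, M7, M8, M9, M10, M11}); total cost 7 + 4 + 14 + 6 = 31.
The greedy pick G4, G8, G3, G6 costs 33; no covering selection beats 31.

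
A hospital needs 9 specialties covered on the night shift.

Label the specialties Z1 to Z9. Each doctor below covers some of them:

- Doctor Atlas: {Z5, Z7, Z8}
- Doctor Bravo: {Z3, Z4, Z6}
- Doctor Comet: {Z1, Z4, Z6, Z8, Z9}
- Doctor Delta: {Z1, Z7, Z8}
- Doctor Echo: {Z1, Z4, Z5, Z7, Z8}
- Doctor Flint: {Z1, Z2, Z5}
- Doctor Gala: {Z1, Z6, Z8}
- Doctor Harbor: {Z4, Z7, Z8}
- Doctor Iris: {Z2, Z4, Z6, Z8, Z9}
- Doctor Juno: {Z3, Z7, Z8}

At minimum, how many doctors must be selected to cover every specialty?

Comet and Flint and Juno together: Comet ∪ Flint ∪ Juno = {Z1, Z2, Z3, Z4, Z5, Z6, Z7, Z8, Z9} — every specialty is covered.
No 2 of the 10 doctors cover everything (all 45 combinations miss at least one specialty), so 3 is optimal.

3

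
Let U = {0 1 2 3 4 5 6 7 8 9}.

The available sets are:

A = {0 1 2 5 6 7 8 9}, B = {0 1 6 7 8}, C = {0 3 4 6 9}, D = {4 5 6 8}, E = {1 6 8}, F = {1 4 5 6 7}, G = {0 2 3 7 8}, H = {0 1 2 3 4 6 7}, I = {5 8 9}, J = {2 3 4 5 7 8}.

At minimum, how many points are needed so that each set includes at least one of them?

2

The 2 points {4, 8} hit every set.
The sets H, I are pairwise disjoint, so any hitting set needs a separate point for each — at least 2. Hence 2 is optimal.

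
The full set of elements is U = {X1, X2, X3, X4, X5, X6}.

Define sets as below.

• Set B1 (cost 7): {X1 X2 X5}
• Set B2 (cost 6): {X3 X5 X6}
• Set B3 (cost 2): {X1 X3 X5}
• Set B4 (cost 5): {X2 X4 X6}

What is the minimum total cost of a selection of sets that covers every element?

B3, B4 together cover every element (B3 ∪ B4 = {X1, X2, X3, X4, X5, X6}); total cost 2 + 5 = 7.
No covering selection has total cost below 7.

7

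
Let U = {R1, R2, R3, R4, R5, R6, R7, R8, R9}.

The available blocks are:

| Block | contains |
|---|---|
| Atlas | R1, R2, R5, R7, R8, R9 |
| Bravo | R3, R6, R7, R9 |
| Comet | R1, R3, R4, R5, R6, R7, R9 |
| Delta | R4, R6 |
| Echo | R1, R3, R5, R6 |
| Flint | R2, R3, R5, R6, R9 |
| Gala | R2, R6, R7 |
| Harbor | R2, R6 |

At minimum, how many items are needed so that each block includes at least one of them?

2

Take H = {R2, R6}. Each listed block contains at least one of these, so H is a hitting set of size 2.
The blocks Atlas, Delta are pairwise disjoint, so any hitting set needs a separate item for each — at least 2. Hence 2 is optimal.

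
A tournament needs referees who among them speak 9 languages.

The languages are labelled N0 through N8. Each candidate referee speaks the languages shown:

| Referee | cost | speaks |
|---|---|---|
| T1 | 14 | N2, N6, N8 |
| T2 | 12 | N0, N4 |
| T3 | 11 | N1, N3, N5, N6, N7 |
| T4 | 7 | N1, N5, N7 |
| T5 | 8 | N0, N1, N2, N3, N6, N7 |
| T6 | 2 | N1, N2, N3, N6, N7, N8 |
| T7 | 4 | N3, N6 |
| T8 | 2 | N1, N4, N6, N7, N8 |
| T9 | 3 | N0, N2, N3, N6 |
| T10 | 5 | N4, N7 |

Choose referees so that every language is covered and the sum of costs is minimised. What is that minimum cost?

12

T4, T8, T9 together cover every language (T4 ∪ T8 ∪ T9 = {N0, N1, N2, N3, N4, N5, N6, N7, N8}); total cost 7 + 2 + 3 = 12.
The greedy pick T6, T8, T9, T4 costs 14; no covering selection beats 12.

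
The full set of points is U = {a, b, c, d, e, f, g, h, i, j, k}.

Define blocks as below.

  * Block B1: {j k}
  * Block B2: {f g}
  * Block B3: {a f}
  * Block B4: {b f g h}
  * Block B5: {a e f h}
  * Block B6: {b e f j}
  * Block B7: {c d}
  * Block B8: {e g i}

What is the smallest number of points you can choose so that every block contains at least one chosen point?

4

Take T = {c, e, f, k}. Each listed block contains at least one of these, so T is a hitting set of size 4.
The blocks B1, B3, B7, B8 are pairwise disjoint, so any hitting set needs a separate point for each — at least 4. Hence 4 is optimal.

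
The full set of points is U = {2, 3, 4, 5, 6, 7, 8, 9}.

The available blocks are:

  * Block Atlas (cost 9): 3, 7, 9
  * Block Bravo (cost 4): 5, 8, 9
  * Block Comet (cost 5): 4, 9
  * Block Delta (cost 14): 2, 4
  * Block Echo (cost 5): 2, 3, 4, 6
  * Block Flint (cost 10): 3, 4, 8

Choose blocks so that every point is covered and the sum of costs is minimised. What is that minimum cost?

18

Atlas, Bravo, Echo together cover every point (Atlas ∪ Bravo ∪ Echo = {2, 3, 4, 5, 6, 7, 8, 9}); total cost 9 + 4 + 5 = 18.
No covering selection has total cost below 18.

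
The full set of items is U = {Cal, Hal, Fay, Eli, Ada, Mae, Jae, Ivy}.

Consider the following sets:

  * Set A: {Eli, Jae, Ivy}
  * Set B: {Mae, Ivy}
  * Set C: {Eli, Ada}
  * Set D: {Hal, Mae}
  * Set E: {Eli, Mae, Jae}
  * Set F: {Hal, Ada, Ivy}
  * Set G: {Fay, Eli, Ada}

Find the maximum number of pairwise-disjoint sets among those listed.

C, D are pairwise disjoint (C={Eli,Ada}; D={Hal,Mae}).
Every remaining set overlaps one of these, and no 3 of the listed sets are pairwise disjoint, so 2 is the maximum.

2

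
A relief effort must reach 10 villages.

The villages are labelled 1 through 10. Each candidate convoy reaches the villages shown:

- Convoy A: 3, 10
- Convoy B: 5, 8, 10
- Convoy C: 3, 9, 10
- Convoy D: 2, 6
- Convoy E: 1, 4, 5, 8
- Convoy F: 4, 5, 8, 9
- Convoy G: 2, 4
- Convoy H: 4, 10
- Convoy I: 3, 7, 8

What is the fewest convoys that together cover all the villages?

Take {C, D, E, I}. Their union is {1, 2, 3, 4, 5, 6, 7, 8, 9, 10}, which is all 10 villages.
Only I contains 7, so I is forced; the remaining 7 villages need at least 3 more convoys (each remaining convoy adds at most 3) — so at least 4 convoys are needed, and 4 is optimal.

4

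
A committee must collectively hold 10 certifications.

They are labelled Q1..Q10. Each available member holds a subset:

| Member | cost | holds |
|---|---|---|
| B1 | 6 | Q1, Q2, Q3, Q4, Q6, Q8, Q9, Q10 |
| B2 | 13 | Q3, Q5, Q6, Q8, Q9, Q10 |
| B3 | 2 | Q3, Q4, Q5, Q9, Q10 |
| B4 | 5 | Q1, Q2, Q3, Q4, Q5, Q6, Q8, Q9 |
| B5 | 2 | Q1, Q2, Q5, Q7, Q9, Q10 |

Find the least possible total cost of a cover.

B4, B5 together cover every certification (B4 ∪ B5 = {Q1, Q2, Q3, Q4, Q5, Q6, Q7, Q8, Q9, Q10}); total cost 5 + 2 = 7.
The greedy pick B5, B3, B4 costs 9; no covering selection beats 7.

7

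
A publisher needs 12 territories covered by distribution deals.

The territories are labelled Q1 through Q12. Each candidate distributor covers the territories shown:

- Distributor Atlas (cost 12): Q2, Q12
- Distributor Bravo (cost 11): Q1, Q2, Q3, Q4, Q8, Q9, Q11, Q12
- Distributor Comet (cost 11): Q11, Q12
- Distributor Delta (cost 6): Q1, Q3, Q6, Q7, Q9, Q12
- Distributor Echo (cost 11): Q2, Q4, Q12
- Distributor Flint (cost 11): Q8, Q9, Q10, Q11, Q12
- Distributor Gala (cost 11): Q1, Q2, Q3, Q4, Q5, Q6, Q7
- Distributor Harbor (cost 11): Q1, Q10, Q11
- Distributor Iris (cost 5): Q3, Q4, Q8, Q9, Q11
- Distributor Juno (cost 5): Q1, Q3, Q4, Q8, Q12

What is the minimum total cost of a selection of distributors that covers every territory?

22

Flint, Gala together cover every territory (Flint ∪ Gala = {Q1, Q2, Q3, Q4, Q5, Q6, Q7, Q8, Q9, Q10, Q11, Q12}); total cost 11 + 11 = 22.
The greedy pick Delta, Iris, Gala, Flint costs 33; no covering selection beats 22.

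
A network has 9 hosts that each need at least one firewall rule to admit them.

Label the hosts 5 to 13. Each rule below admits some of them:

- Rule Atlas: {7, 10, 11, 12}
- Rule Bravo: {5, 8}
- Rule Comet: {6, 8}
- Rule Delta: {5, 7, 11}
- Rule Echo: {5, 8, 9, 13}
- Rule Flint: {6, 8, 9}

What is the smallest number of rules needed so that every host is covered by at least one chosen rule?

Atlas and Comet and Echo together: Atlas ∪ Comet ∪ Echo = {5, 6, 7, 8, 9, 10, 11, 12, 13} — every host is covered.
Each rule has at most 4 hosts, and 2·4 = 8 < 9 — so at least 3 rules are needed, and 3 is optimal.

3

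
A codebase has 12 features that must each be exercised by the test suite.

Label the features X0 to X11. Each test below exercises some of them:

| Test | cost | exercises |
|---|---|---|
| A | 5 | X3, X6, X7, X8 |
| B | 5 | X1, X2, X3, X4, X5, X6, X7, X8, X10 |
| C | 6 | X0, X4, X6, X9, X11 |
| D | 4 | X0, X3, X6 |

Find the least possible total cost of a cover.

11

B, C together cover every feature (B ∪ C = {X0, X1, X2, X3, X4, X5, X6, X7, X8, X9, X10, X11}); total cost 5 + 6 = 11.
No covering selection has total cost below 11.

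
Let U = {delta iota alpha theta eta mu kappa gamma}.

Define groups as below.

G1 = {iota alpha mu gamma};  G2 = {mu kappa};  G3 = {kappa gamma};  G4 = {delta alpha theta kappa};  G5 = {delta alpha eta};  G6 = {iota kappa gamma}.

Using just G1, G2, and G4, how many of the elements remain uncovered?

Union of G1, G2, G4 = {delta, iota, alpha, theta, mu, kappa, gamma}.
Not covered: eta — 1 element.

1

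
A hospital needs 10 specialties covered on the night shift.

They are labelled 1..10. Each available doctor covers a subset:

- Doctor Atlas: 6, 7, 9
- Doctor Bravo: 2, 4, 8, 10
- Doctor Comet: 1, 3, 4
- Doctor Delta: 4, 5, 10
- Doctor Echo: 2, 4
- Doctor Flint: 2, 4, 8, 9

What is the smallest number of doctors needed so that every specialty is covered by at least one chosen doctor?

4

Take {Atlas, Bravo, Comet, Delta}. Their union is {1, 2, 3, 4, 5, 6, 7, 8, 9, 10}, which is all 10 specialties.
Only Comet contains 1, so Comet is forced; the remaining 7 specialties need at least 3 more doctors (each remaining doctor adds at most 3) — so at least 4 doctors are needed, and 4 is optimal.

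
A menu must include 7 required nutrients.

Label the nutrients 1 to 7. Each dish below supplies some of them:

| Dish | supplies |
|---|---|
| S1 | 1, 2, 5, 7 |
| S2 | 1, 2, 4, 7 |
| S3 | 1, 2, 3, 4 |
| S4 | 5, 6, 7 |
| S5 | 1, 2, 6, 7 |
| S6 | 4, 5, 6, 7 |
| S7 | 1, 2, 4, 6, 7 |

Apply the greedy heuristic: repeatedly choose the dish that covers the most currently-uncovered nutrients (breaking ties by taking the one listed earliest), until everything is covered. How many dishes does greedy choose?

3

Greedy: pick S7 (covers 5 new) → pick S1 (covers 1 new) → pick S3 (covers 1 new). Total picks: 3.
(The true minimum cover uses only 2 dishes, so greedy is not optimal here.)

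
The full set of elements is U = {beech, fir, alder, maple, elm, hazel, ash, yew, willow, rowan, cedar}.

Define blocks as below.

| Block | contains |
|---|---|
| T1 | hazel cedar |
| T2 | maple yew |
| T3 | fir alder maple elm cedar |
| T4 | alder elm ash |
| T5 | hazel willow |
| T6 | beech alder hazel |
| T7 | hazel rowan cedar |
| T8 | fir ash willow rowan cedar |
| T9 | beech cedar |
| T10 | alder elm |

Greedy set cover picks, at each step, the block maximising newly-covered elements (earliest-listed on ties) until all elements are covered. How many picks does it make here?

Greedy: pick T3 (covers 5 new) → pick T8 (covers 3 new) → pick T6 (covers 2 new) → pick T2 (covers 1 new). Total picks: 4.

4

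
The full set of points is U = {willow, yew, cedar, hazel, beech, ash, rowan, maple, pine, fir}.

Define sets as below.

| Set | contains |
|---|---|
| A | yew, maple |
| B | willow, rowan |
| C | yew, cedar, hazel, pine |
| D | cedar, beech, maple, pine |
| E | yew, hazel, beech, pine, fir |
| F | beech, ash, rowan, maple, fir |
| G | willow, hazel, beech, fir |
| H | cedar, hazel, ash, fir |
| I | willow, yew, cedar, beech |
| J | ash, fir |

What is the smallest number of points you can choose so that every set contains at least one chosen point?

4

T = {yew, beech, ash, rowan} meets every set (each contains at least one member of T), and |T| = 4.
No choice of 3 points meets every set, so 4 is the minimum.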